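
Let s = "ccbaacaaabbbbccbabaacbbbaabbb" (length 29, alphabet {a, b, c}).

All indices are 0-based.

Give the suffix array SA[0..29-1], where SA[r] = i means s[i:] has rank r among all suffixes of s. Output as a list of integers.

[6, 24, 7, 3, 18, 16, 25, 8, 4, 19, 28, 23, 2, 17, 15, 27, 22, 26, 21, 9, 10, 11, 12, 5, 1, 14, 20, 0, 13]

sorted suffixes:
  #0 SA[0]=6  'aaabbbbccbabaacbbbaabbb'
  #1 SA[1]=24  'aabbb'
  #2 SA[2]=7  'aabbbbccbabaacbbbaabbb'
  #3 SA[3]=3  'aacaaabbbbccbabaacbbbaabbb'
  #4 SA[4]=18  'aacbbbaabbb'
  #5 SA[5]=16  'abaacbbbaabbb'
  #6 SA[6]=25  'abbb'
  #7 SA[7]=8  'abbbbccbabaacbbbaabbb'
  #8 SA[8]=4  'acaaabbbbccbabaacbbbaabbb'
  #9 SA[9]=19  'acbbbaabbb'
  #10 SA[10]=28  'b'
  #11 SA[11]=23  'baabbb'
  #12 SA[12]=2  'baacaaabbbbccbabaacbbbaabbb'
  #13 SA[13]=17  'baacbbbaabbb'
  #14 SA[14]=15  'babaacbbbaabbb'
  #15 SA[15]=27  'bb'
  #16 SA[16]=22  'bbaabbb'
  #17 SA[17]=26  'bbb'
  #18 SA[18]=21  'bbbaabbb'
  #19 SA[19]=9  'bbbbccbabaacbbbaabbb'
  #20 SA[20]=10  'bbbccbabaacbbbaabbb'
  #21 SA[21]=11  'bbccbabaacbbbaabbb'
  #22 SA[22]=12  'bccbabaacbbbaabbb'
  #23 SA[23]=5  'caaabbbbccbabaacbbbaabbb'
  #24 SA[24]=1  'cbaacaaabbbbccbabaacbbbaabbb'
  #25 SA[25]=14  'cbabaacbbbaabbb'
  #26 SA[26]=20  'cbbbaabbb'
  #27 SA[27]=0  'ccbaacaaabbbbccbabaacbbbaabbb'
  #28 SA[28]=13  'ccbabaacbbbaabbb'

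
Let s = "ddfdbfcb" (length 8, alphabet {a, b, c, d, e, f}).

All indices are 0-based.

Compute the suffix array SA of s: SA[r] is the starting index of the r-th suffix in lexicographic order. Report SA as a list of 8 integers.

[7, 4, 6, 3, 0, 1, 5, 2]

sorted suffixes:
  #0 SA[0]=7  'b'
  #1 SA[1]=4  'bfcb'
  #2 SA[2]=6  'cb'
  #3 SA[3]=3  'dbfcb'
  #4 SA[4]=0  'ddfdbfcb'
  #5 SA[5]=1  'dfdbfcb'
  #6 SA[6]=5  'fcb'
  #7 SA[7]=2  'fdbfcb'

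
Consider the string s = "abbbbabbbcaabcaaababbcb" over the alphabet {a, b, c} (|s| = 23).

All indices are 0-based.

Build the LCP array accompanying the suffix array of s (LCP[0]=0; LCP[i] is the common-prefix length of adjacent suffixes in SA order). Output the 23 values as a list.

[0, 2, 3, 1, 2, 4, 3, 2, 0, 1, 4, 1, 2, 3, 3, 2, 3, 1, 4, 2, 0, 3, 1]

rank→(start, suffix):
  0 → (14, 'aaababbcb')
  1 → (15, 'aababbcb')
  2 → (10, 'aabcaaababbcb')
  3 → (16, 'ababbcb')
  4 → (0, 'abbbbabbbcaabcaaababbcb')
  5 → (5, 'abbbcaabcaaababbcb')
  6 → (18, 'abbcb')
  7 → (11, 'abcaaababbcb')
  8 → (22, 'b')
  9 → (4, 'babbbcaabcaaababbcb')
  10 → (17, 'babbcb')
  11 → (3, 'bbabbbcaabcaaababbcb')
  12 → (2, 'bbbabbbcaabcaaababbcb')
  13 → (1, 'bbbbabbbcaabcaaababbcb')
  14 → (6, 'bbbcaabcaaababbcb')
  15 → (7, 'bbcaabcaaababbcb')
  16 → (19, 'bbcb')
  17 → (12, 'bcaaababbcb')
  18 → (8, 'bcaabcaaababbcb')
  19 → (20, 'bcb')
  20 → (13, 'caaababbcb')
  21 → (9, 'caabcaaababbcb')
  22 → (21, 'cb')

SA = [14, 15, 10, 16, 0, 5, 18, 11, 22, 4, 17, 3, 2, 1, 6, 7, 19, 12, 8, 20, 13, 9, 21]
i: (SA[i-1],SA[i]) lcp shared
  1: (14,15) 2 'aa'
  2: (15,10) 3 'aab'
  3: (10,16) 1 'a'
  4: (16,0) 2 'ab'
  5: (0,5) 4 'abbb'
  6: (5,18) 3 'abb'
  7: (18,11) 2 'ab'
  8: (11,22) 0 ''
  9: (22,4) 1 'b'
  10: (4,17) 4 'babb'
  11: (17,3) 1 'b'
  12: (3,2) 2 'bb'
  13: (2,1) 3 'bbb'
  14: (1,6) 3 'bbb'
  15: (6,7) 2 'bb'
  16: (7,19) 3 'bbc'
  17: (19,12) 1 'b'
  18: (12,8) 4 'bcaa'
  19: (8,20) 2 'bc'
  20: (20,13) 0 ''
  21: (13,9) 3 'caa'
  22: (9,21) 1 'c'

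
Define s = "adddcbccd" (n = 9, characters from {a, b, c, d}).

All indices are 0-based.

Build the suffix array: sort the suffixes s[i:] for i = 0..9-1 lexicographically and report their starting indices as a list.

[0, 5, 4, 6, 7, 8, 3, 2, 1]

rank→(start, suffix):
  0 → (0, 'adddcbccd')
  1 → (5, 'bccd')
  2 → (4, 'cbccd')
  3 → (6, 'ccd')
  4 → (7, 'cd')
  5 → (8, 'd')
  6 → (3, 'dcbccd')
  7 → (2, 'ddcbccd')
  8 → (1, 'dddcbccd')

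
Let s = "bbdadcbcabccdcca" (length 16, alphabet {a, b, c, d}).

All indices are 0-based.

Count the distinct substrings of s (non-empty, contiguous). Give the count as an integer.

120

rank | idx | suffix
   0 |  15 | a
   1 |   8 | abccdcca
   2 |   3 | adcbcabccdcca
   3 |   0 | bbdadcbcabccdcca
   4 |   6 | bcabccdcca
   5 |   9 | bccdcca
   6 |   1 | bdadcbcabccdcca
   7 |  14 | ca
   8 |   7 | cabccdcca
   9 |   5 | cbcabccdcca
  10 |  13 | cca
  11 |  10 | ccdcca
  12 |  11 | cdcca
  13 |   2 | dadcbcabccdcca
  14 |   4 | dcbcabccdcca
  15 |  12 | dcca

SA = [15, 8, 3, 0, 6, 9, 1, 14, 7, 5, 13, 10, 11, 2, 4, 12]
rank  pair      lcp
   1  s[15:],s[8:]  1  'a'
   2  s[8:],s[3:]  1  'a'
   3  s[3:],s[0:]  0  ''
   4  s[0:],s[6:]  1  'b'
   5  s[6:],s[9:]  2  'bc'
   6  s[9:],s[1:]  1  'b'
   7  s[1:],s[14:]  0  ''
   8  s[14:],s[7:]  2  'ca'
   9  s[7:],s[5:]  1  'c'
  10  s[5:],s[13:]  1  'c'
  11  s[13:],s[10:]  2  'cc'
  12  s[10:],s[11:]  1  'c'
  13  s[11:],s[2:]  0  ''
  14  s[2:],s[4:]  1  'd'
  15  s[4:],s[12:]  2  'dc'

n(n+1)/2 = 16·17/2 = 136
Σ LCP = 0 + 1 + 1 + 0 + 1 + 2 + 1 + 0 + 2 + 1 + 1 + 2 + 1 + 0 + 1 + 2 = 16
distinct = 136 − 16 = 120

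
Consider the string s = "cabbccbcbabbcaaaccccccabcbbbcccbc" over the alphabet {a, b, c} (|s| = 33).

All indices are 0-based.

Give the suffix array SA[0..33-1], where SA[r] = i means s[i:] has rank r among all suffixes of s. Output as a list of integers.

[13, 14, 9, 1, 22, 15, 8, 25, 10, 2, 26, 31, 11, 6, 23, 3, 27, 32, 12, 0, 21, 7, 24, 30, 5, 20, 29, 4, 19, 28, 18, 17, 16]

rank→(start, suffix):
  0 → (13, 'aaaccccccabcbbbcccbc')
  1 → (14, 'aaccccccabcbbbcccbc')
  2 → (9, 'abbcaaaccccccabcbbbcccbc')
  3 → (1, 'abbccbcbabbcaaaccccccabcbbbcccbc')
  4 → (22, 'abcbbbcccbc')
  5 → (15, 'accccccabcbbbcccbc')
  6 → (8, 'babbcaaaccccccabcbbbcccbc')
  7 → (25, 'bbbcccbc')
  8 → (10, 'bbcaaaccccccabcbbbcccbc')
  9 → (2, 'bbccbcbabbcaaaccccccabcbbbcccbc')
  10 → (26, 'bbcccbc')
  11 → (31, 'bc')
  12 → (11, 'bcaaaccccccabcbbbcccbc')
  13 → (6, 'bcbabbcaaaccccccabcbbbcccbc')
  14 → (23, 'bcbbbcccbc')
  15 → (3, 'bccbcbabbcaaaccccccabcbbbcccbc')
  16 → (27, 'bcccbc')
  17 → (32, 'c')
  18 → (12, 'caaaccccccabcbbbcccbc')
  19 → (0, 'cabbccbcbabbcaaaccccccabcbbbcccbc')
  20 → (21, 'cabcbbbcccbc')
  21 → (7, 'cbabbcaaaccccccabcbbbcccbc')
  22 → (24, 'cbbbcccbc')
  23 → (30, 'cbc')
  24 → (5, 'cbcbabbcaaaccccccabcbbbcccbc')
  25 → (20, 'ccabcbbbcccbc')
  26 → (29, 'ccbc')
  27 → (4, 'ccbcbabbcaaaccccccabcbbbcccbc')
  28 → (19, 'cccabcbbbcccbc')
  29 → (28, 'cccbc')
  30 → (18, 'ccccabcbbbcccbc')
  31 → (17, 'cccccabcbbbcccbc')
  32 → (16, 'ccccccabcbbbcccbc')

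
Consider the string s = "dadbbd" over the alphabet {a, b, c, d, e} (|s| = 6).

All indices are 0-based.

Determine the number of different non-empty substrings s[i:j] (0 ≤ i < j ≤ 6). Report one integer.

18

sorted suffixes:
  #0 SA[0]=1  'adbbd'
  #1 SA[1]=3  'bbd'
  #2 SA[2]=4  'bd'
  #3 SA[3]=5  'd'
  #4 SA[4]=0  'dadbbd'
  #5 SA[5]=2  'dbbd'

SA = [1, 3, 4, 5, 0, 2]
i: (SA[i-1],SA[i]) lcp shared
  1: (1,3) 0 ''
  2: (3,4) 1 'b'
  3: (4,5) 0 ''
  4: (5,0) 1 'd'
  5: (0,2) 1 'd'

n(n+1)/2 = 6·7/2 = 21
Σ LCP = 0 + 0 + 1 + 0 + 1 + 1 = 3
distinct = 21 − 3 = 18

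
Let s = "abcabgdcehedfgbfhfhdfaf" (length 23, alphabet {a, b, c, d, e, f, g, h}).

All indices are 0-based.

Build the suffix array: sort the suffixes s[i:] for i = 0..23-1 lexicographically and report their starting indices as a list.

sorted suffixes:
  #0 SA[0]=0  'abcabgdcehedfgbfhfhdfaf'
  #1 SA[1]=3  'abgdcehedfgbfhfhdfaf'
  #2 SA[2]=21  'af'
  #3 SA[3]=1  'bcabgdcehedfgbfhfhdfaf'
  #4 SA[4]=14  'bfhfhdfaf'
  #5 SA[5]=4  'bgdcehedfgbfhfhdfaf'
  #6 SA[6]=2  'cabgdcehedfgbfhfhdfaf'
  #7 SA[7]=7  'cehedfgbfhfhdfaf'
  #8 SA[8]=6  'dcehedfgbfhfhdfaf'
  #9 SA[9]=19  'dfaf'
  #10 SA[10]=11  'dfgbfhfhdfaf'
  #11 SA[11]=10  'edfgbfhfhdfaf'
  #12 SA[12]=8  'ehedfgbfhfhdfaf'
  #13 SA[13]=22  'f'
  #14 SA[14]=20  'faf'
  #15 SA[15]=12  'fgbfhfhdfaf'
  #16 SA[16]=17  'fhdfaf'
  #17 SA[17]=15  'fhfhdfaf'
  #18 SA[18]=13  'gbfhfhdfaf'
  #19 SA[19]=5  'gdcehedfgbfhfhdfaf'
  #20 SA[20]=18  'hdfaf'
  #21 SA[21]=9  'hedfgbfhfhdfaf'
  #22 SA[22]=16  'hfhdfaf'

[0, 3, 21, 1, 14, 4, 2, 7, 6, 19, 11, 10, 8, 22, 20, 12, 17, 15, 13, 5, 18, 9, 16]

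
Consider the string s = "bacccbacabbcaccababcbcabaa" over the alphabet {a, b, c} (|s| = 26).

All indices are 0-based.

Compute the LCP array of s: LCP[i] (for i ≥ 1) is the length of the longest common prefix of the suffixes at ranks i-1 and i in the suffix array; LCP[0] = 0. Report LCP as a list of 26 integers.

rank→(start, suffix):
  0 → (25, 'a')
  1 → (24, 'aa')
  2 → (22, 'abaa')
  3 → (15, 'ababcbcabaa')
  4 → (8, 'abbcaccababcbcabaa')
  5 → (17, 'abcbcabaa')
  6 → (6, 'acabbcaccababcbcabaa')
  7 → (12, 'accababcbcabaa')
  8 → (1, 'acccbacabbcaccababcbcabaa')
  9 → (23, 'baa')
  10 → (16, 'babcbcabaa')
  11 → (5, 'bacabbcaccababcbcabaa')
  12 → (0, 'bacccbacabbcaccababcbcabaa')
  13 → (9, 'bbcaccababcbcabaa')
  14 → (20, 'bcabaa')
  15 → (10, 'bcaccababcbcabaa')
  16 → (18, 'bcbcabaa')
  17 → (21, 'cabaa')
  18 → (14, 'cababcbcabaa')
  19 → (7, 'cabbcaccababcbcabaa')
  20 → (11, 'caccababcbcabaa')
  21 → (4, 'cbacabbcaccababcbcabaa')
  22 → (19, 'cbcabaa')
  23 → (13, 'ccababcbcabaa')
  24 → (3, 'ccbacabbcaccababcbcabaa')
  25 → (2, 'cccbacabbcaccababcbcabaa')

SA = [25, 24, 22, 15, 8, 17, 6, 12, 1, 23, 16, 5, 0, 9, 20, 10, 18, 21, 14, 7, 11, 4, 19, 13, 3, 2]
i: (SA[i-1],SA[i]) lcp shared
  1: (25,24) 1 'a'
  2: (24,22) 1 'a'
  3: (22,15) 3 'aba'
  4: (15,8) 2 'ab'
  5: (8,17) 2 'ab'
  6: (17,6) 1 'a'
  7: (6,12) 2 'ac'
  8: (12,1) 3 'acc'
  9: (1,23) 0 ''
  10: (23,16) 2 'ba'
  11: (16,5) 2 'ba'
  12: (5,0) 3 'bac'
  13: (0,9) 1 'b'
  14: (9,20) 1 'b'
  15: (20,10) 3 'bca'
  16: (10,18) 2 'bc'
  17: (18,21) 0 ''
  18: (21,14) 4 'caba'
  19: (14,7) 3 'cab'
  20: (7,11) 2 'ca'
  21: (11,4) 1 'c'
  22: (4,19) 2 'cb'
  23: (19,13) 1 'c'
  24: (13,3) 2 'cc'
  25: (3,2) 2 'cc'

[0, 1, 1, 3, 2, 2, 1, 2, 3, 0, 2, 2, 3, 1, 1, 3, 2, 0, 4, 3, 2, 1, 2, 1, 2, 2]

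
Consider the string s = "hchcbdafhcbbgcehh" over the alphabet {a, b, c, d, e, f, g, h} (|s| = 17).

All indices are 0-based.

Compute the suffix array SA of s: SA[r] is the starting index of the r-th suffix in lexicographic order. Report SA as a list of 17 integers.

sorted suffixes:
  #0 SA[0]=6  'afhcbbgcehh'
  #1 SA[1]=10  'bbgcehh'
  #2 SA[2]=4  'bdafhcbbgcehh'
  #3 SA[3]=11  'bgcehh'
  #4 SA[4]=9  'cbbgcehh'
  #5 SA[5]=3  'cbdafhcbbgcehh'
  #6 SA[6]=13  'cehh'
  #7 SA[7]=1  'chcbdafhcbbgcehh'
  #8 SA[8]=5  'dafhcbbgcehh'
  #9 SA[9]=14  'ehh'
  #10 SA[10]=7  'fhcbbgcehh'
  #11 SA[11]=12  'gcehh'
  #12 SA[12]=16  'h'
  #13 SA[13]=8  'hcbbgcehh'
  #14 SA[14]=2  'hcbdafhcbbgcehh'
  #15 SA[15]=0  'hchcbdafhcbbgcehh'
  #16 SA[16]=15  'hh'

[6, 10, 4, 11, 9, 3, 13, 1, 5, 14, 7, 12, 16, 8, 2, 0, 15]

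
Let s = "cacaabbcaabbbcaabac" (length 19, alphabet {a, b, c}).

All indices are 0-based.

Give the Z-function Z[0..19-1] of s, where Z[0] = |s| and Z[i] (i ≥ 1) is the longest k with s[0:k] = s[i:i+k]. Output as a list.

Z[0]=19
i=1: i≥r, start 0; Z[1]=0
i=2: i≥r, start 0; Z[2]=2 extend→box=[2,4)
i=3: min(r-i=1, Z[1]=0)=0; Z[3]=0
i=4: i≥r, start 0; Z[4]=0
i=5: i≥r, start 0; Z[5]=0
i=6: i≥r, start 0; Z[6]=0
i=7: i≥r, start 0; Z[7]=2 extend→box=[7,9)
i=8: min(r-i=1, Z[1]=0)=0; Z[8]=0
i=9: i≥r, start 0; Z[9]=0
i=10: i≥r, start 0; Z[10]=0
i=11: i≥r, start 0; Z[11]=0
i=12: i≥r, start 0; Z[12]=0
i=13: i≥r, start 0; Z[13]=2 extend→box=[13,15)
i=14: min(r-i=1, Z[1]=0)=0; Z[14]=0
i=15: i≥r, start 0; Z[15]=0
i=16: i≥r, start 0; Z[16]=0
i=17: i≥r, start 0; Z[17]=0
i=18: i≥r, start 0; Z[18]=1 extend→box=[18,19)

[19, 0, 2, 0, 0, 0, 0, 2, 0, 0, 0, 0, 0, 2, 0, 0, 0, 0, 1]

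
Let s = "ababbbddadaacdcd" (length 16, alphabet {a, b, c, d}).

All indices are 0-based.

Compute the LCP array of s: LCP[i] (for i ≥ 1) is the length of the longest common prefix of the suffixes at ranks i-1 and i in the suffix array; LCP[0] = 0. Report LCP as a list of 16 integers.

[0, 1, 2, 1, 1, 0, 1, 2, 1, 0, 2, 0, 1, 2, 1, 1]

sorted suffixes:
  #0 SA[0]=10  'aacdcd'
  #1 SA[1]=0  'ababbbddadaacdcd'
  #2 SA[2]=2  'abbbddadaacdcd'
  #3 SA[3]=11  'acdcd'
  #4 SA[4]=8  'adaacdcd'
  #5 SA[5]=1  'babbbddadaacdcd'
  #6 SA[6]=3  'bbbddadaacdcd'
  #7 SA[7]=4  'bbddadaacdcd'
  #8 SA[8]=5  'bddadaacdcd'
  #9 SA[9]=14  'cd'
  #10 SA[10]=12  'cdcd'
  #11 SA[11]=15  'd'
  #12 SA[12]=9  'daacdcd'
  #13 SA[13]=7  'dadaacdcd'
  #14 SA[14]=13  'dcd'
  #15 SA[15]=6  'ddadaacdcd'

SA = [10, 0, 2, 11, 8, 1, 3, 4, 5, 14, 12, 15, 9, 7, 13, 6]
rank  pair      lcp
   1  s[10:],s[0:]  1  'a'
   2  s[0:],s[2:]  2  'ab'
   3  s[2:],s[11:]  1  'a'
   4  s[11:],s[8:]  1  'a'
   5  s[8:],s[1:]  0  ''
   6  s[1:],s[3:]  1  'b'
   7  s[3:],s[4:]  2  'bb'
   8  s[4:],s[5:]  1  'b'
   9  s[5:],s[14:]  0  ''
  10  s[14:],s[12:]  2  'cd'
  11  s[12:],s[15:]  0  ''
  12  s[15:],s[9:]  1  'd'
  13  s[9:],s[7:]  2  'da'
  14  s[7:],s[13:]  1  'd'
  15  s[13:],s[6:]  1  'd'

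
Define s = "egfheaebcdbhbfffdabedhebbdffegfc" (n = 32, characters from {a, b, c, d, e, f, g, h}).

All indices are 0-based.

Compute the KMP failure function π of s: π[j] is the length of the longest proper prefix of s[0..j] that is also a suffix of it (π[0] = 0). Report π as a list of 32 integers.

[0, 0, 0, 0, 1, 0, 1, 0, 0, 0, 0, 0, 0, 0, 0, 0, 0, 0, 0, 1, 0, 0, 1, 0, 0, 0, 0, 0, 1, 2, 3, 0]

π[0] = 0
j=1 s[j]='g': π[1]=0 (border '')
j=2 s[j]='f': π[2]=0 (border '')
j=3 s[j]='h': π[3]=0 (border '')
j=4 s[j]='e': π[4]=1 (border 'e')
j=5 s[j]='a': k: 1→0; π[5]=0 (border '')
j=6 s[j]='e': π[6]=1 (border 'e')
j=7 s[j]='b': k: 1→0; π[7]=0 (border '')
j=8 s[j]='c': π[8]=0 (border '')
j=9 s[j]='d': π[9]=0 (border '')
j=10 s[j]='b': π[10]=0 (border '')
j=11 s[j]='h': π[11]=0 (border '')
j=12 s[j]='b': π[12]=0 (border '')
j=13 s[j]='f': π[13]=0 (border '')
j=14 s[j]='f': π[14]=0 (border '')
j=15 s[j]='f': π[15]=0 (border '')
j=16 s[j]='d': π[16]=0 (border '')
j=17 s[j]='a': π[17]=0 (border '')
j=18 s[j]='b': π[18]=0 (border '')
j=19 s[j]='e': π[19]=1 (border 'e')
j=20 s[j]='d': k: 1→0; π[20]=0 (border '')
j=21 s[j]='h': π[21]=0 (border '')
j=22 s[j]='e': π[22]=1 (border 'e')
j=23 s[j]='b': k: 1→0; π[23]=0 (border '')
j=24 s[j]='b': π[24]=0 (border '')
j=25 s[j]='d': π[25]=0 (border '')
j=26 s[j]='f': π[26]=0 (border '')
j=27 s[j]='f': π[27]=0 (border '')
j=28 s[j]='e': π[28]=1 (border 'e')
j=29 s[j]='g': π[29]=2 (border 'eg')
j=30 s[j]='f': π[30]=3 (border 'egf')
j=31 s[j]='c': k: 3→0; π[31]=0 (border '')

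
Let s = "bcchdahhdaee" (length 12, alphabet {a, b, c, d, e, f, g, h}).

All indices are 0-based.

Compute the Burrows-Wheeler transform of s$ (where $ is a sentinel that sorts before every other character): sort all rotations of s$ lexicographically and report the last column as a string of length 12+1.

edd$bchheahca

rank  rotation       last
    0  $bcchdahhdaee  e
    1  aee$bcchdahhd  d
    2  ahhdaee$bcchd  d
    3  bcchdahhdaee$  $
    4  cchdahhdaee$b  b
    5  chdahhdaee$bc  c
    6  daee$bcchdahh  h
    7  dahhdaee$bcch  h
    8  e$bcchdahhdae  e
    9  ee$bcchdahhda  a
   10  hdaee$bcchdah  h
   11  hdahhdaee$bcc  c
   12  hhdaee$bcchda  a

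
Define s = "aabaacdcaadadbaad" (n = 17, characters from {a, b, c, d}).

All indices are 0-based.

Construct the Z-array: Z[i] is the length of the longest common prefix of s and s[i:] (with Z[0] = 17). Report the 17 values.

[17, 1, 0, 2, 1, 0, 0, 0, 2, 1, 0, 1, 0, 0, 2, 1, 0]

Z[0]=17
i=1: outside box; Z[1]=1 grow→box=[1,2)
i=2: outside box; Z[2]=0
i=3: outside box; Z[3]=2 grow→box=[3,5)
i=4: min(r-i=1, Z[1]=1)=1; Z[4]=1
i=5: outside box; Z[5]=0
i=6: outside box; Z[6]=0
i=7: outside box; Z[7]=0
i=8: outside box; Z[8]=2 grow→box=[8,10)
i=9: min(r-i=1, Z[1]=1)=1; Z[9]=1
i=10: outside box; Z[10]=0
i=11: outside box; Z[11]=1 grow→box=[11,12)
i=12: outside box; Z[12]=0
i=13: outside box; Z[13]=0
i=14: outside box; Z[14]=2 grow→box=[14,16)
i=15: min(r-i=1, Z[1]=1)=1; Z[15]=1
i=16: outside box; Z[16]=0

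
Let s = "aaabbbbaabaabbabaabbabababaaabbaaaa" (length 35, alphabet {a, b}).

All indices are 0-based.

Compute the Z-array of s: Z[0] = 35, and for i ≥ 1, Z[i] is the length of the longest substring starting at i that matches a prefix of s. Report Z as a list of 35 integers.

[35, 2, 1, 0, 0, 0, 0, 2, 1, 0, 2, 1, 0, 0, 1, 0, 2, 1, 0, 0, 1, 0, 1, 0, 1, 0, 5, 2, 1, 0, 0, 3, 3, 2, 1]

Z[0]=35
i=1: i≥r, start 0; Z[1]=2 scan→box=[1,3)
i=2: min(r-i=1, Z[1]=2)=1; Z[2]=1
i=3: i≥r, start 0; Z[3]=0
i=4: i≥r, start 0; Z[4]=0
i=5: i≥r, start 0; Z[5]=0
i=6: i≥r, start 0; Z[6]=0
i=7: i≥r, start 0; Z[7]=2 scan→box=[7,9)
i=8: min(r-i=1, Z[1]=2)=1; Z[8]=1
i=9: i≥r, start 0; Z[9]=0
i=10: i≥r, start 0; Z[10]=2 scan→box=[10,12)
i=11: min(r-i=1, Z[1]=2)=1; Z[11]=1
i=12: i≥r, start 0; Z[12]=0
i=13: i≥r, start 0; Z[13]=0
i=14: i≥r, start 0; Z[14]=1 scan→box=[14,15)
i=15: i≥r, start 0; Z[15]=0
i=16: i≥r, start 0; Z[16]=2 scan→box=[16,18)
i=17: min(r-i=1, Z[1]=2)=1; Z[17]=1
i=18: i≥r, start 0; Z[18]=0
i=19: i≥r, start 0; Z[19]=0
i=20: i≥r, start 0; Z[20]=1 scan→box=[20,21)
i=21: i≥r, start 0; Z[21]=0
i=22: i≥r, start 0; Z[22]=1 scan→box=[22,23)
i=23: i≥r, start 0; Z[23]=0
i=24: i≥r, start 0; Z[24]=1 scan→box=[24,25)
i=25: i≥r, start 0; Z[25]=0
i=26: i≥r, start 0; Z[26]=5 scan→box=[26,31)
i=27: min(r-i=4, Z[1]=2)=2; Z[27]=2
i=28: min(r-i=3, Z[2]=1)=1; Z[28]=1
i=29: min(r-i=2, Z[3]=0)=0; Z[29]=0
i=30: min(r-i=1, Z[4]=0)=0; Z[30]=0
i=31: i≥r, start 0; Z[31]=3 scan→box=[31,34)
i=32: min(r-i=2, Z[1]=2)=2; Z[32]=3 scan→box=[32,35)
i=33: min(r-i=2, Z[1]=2)=2; Z[33]=2
i=34: min(r-i=1, Z[2]=1)=1; Z[34]=1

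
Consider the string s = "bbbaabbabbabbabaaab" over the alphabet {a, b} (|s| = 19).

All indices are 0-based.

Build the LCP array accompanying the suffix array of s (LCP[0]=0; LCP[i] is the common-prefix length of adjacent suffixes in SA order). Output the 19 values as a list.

rank | idx | suffix
   0 |  15 | aaab
   1 |  16 | aab
   2 |   3 | aabbabbabbabaaab
   3 |  17 | ab
   4 |  13 | abaaab
   5 |  10 | abbabaaab
   6 |   7 | abbabbabaaab
   7 |   4 | abbabbabbabaaab
   8 |  18 | b
   9 |  14 | baaab
  10 |   2 | baabbabbabbabaaab
  11 |  12 | babaaab
  12 |   9 | babbabaaab
  13 |   6 | babbabbabaaab
  14 |   1 | bbaabbabbabbabaaab
  15 |  11 | bbabaaab
  16 |   8 | bbabbabaaab
  17 |   5 | bbabbabbabaaab
  18 |   0 | bbbaabbabbabbabaaab

SA = [15, 16, 3, 17, 13, 10, 7, 4, 18, 14, 2, 12, 9, 6, 1, 11, 8, 5, 0]
rank  pair      lcp
   1  s[15:],s[16:]  2  'aa'
   2  s[16:],s[3:]  3  'aab'
   3  s[3:],s[17:]  1  'a'
   4  s[17:],s[13:]  2  'ab'
   5  s[13:],s[10:]  2  'ab'
   6  s[10:],s[7:]  5  'abbab'
   7  s[7:],s[4:]  8  'abbabbab'
   8  s[4:],s[18:]  0  ''
   9  s[18:],s[14:]  1  'b'
  10  s[14:],s[2:]  3  'baa'
  11  s[2:],s[12:]  2  'ba'
  12  s[12:],s[9:]  3  'bab'
  13  s[9:],s[6:]  6  'babbab'
  14  s[6:],s[1:]  1  'b'
  15  s[1:],s[11:]  3  'bba'
  16  s[11:],s[8:]  4  'bbab'
  17  s[8:],s[5:]  7  'bbabbab'
  18  s[5:],s[0:]  2  'bb'

[0, 2, 3, 1, 2, 2, 5, 8, 0, 1, 3, 2, 3, 6, 1, 3, 4, 7, 2]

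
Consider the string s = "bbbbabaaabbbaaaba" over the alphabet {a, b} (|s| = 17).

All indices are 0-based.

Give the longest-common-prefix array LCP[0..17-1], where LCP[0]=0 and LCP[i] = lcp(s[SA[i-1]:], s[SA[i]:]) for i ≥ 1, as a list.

[0, 1, 4, 2, 3, 1, 3, 2, 0, 2, 5, 2, 1, 3, 2, 4, 3]

rank→(start, suffix):
  0 → (16, 'a')
  1 → (12, 'aaaba')
  2 → (6, 'aaabbbaaaba')
  3 → (13, 'aaba')
  4 → (7, 'aabbbaaaba')
  5 → (14, 'aba')
  6 → (4, 'abaaabbbaaaba')
  7 → (8, 'abbbaaaba')
  8 → (15, 'ba')
  9 → (11, 'baaaba')
  10 → (5, 'baaabbbaaaba')
  11 → (3, 'babaaabbbaaaba')
  12 → (10, 'bbaaaba')
  13 → (2, 'bbabaaabbbaaaba')
  14 → (9, 'bbbaaaba')
  15 → (1, 'bbbabaaabbbaaaba')
  16 → (0, 'bbbbabaaabbbaaaba')

SA = [16, 12, 6, 13, 7, 14, 4, 8, 15, 11, 5, 3, 10, 2, 9, 1, 0]
rank  pair      lcp
   1  s[16:],s[12:]  1  'a'
   2  s[12:],s[6:]  4  'aaab'
   3  s[6:],s[13:]  2  'aa'
   4  s[13:],s[7:]  3  'aab'
   5  s[7:],s[14:]  1  'a'
   6  s[14:],s[4:]  3  'aba'
   7  s[4:],s[8:]  2  'ab'
   8  s[8:],s[15:]  0  ''
   9  s[15:],s[11:]  2  'ba'
  10  s[11:],s[5:]  5  'baaab'
  11  s[5:],s[3:]  2  'ba'
  12  s[3:],s[10:]  1  'b'
  13  s[10:],s[2:]  3  'bba'
  14  s[2:],s[9:]  2  'bb'
  15  s[9:],s[1:]  4  'bbba'
  16  s[1:],s[0:]  3  'bbb'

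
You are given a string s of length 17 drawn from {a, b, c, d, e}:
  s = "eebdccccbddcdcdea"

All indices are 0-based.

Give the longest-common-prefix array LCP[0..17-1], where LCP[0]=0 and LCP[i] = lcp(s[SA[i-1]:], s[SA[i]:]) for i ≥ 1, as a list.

rank→(start, suffix):
  0 → (16, 'a')
  1 → (2, 'bdccccbddcdcdea')
  2 → (8, 'bddcdcdea')
  3 → (7, 'cbddcdcdea')
  4 → (6, 'ccbddcdcdea')
  5 → (5, 'cccbddcdcdea')
  6 → (4, 'ccccbddcdcdea')
  7 → (11, 'cdcdea')
  8 → (13, 'cdea')
  9 → (3, 'dccccbddcdcdea')
  10 → (10, 'dcdcdea')
  11 → (12, 'dcdea')
  12 → (9, 'ddcdcdea')
  13 → (14, 'dea')
  14 → (15, 'ea')
  15 → (1, 'ebdccccbddcdcdea')
  16 → (0, 'eebdccccbddcdcdea')

SA = [16, 2, 8, 7, 6, 5, 4, 11, 13, 3, 10, 12, 9, 14, 15, 1, 0]
i: (SA[i-1],SA[i]) lcp shared
  1: (16,2) 0 ''
  2: (2,8) 2 'bd'
  3: (8,7) 0 ''
  4: (7,6) 1 'c'
  5: (6,5) 2 'cc'
  6: (5,4) 3 'ccc'
  7: (4,11) 1 'c'
  8: (11,13) 2 'cd'
  9: (13,3) 0 ''
  10: (3,10) 2 'dc'
  11: (10,12) 3 'dcd'
  12: (12,9) 1 'd'
  13: (9,14) 1 'd'
  14: (14,15) 0 ''
  15: (15,1) 1 'e'
  16: (1,0) 1 'e'

[0, 0, 2, 0, 1, 2, 3, 1, 2, 0, 2, 3, 1, 1, 0, 1, 1]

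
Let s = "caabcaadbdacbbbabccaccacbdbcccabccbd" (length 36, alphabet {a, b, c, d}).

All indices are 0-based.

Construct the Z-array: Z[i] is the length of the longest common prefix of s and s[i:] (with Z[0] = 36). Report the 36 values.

[36, 0, 0, 0, 3, 0, 0, 0, 0, 0, 0, 1, 0, 0, 0, 0, 0, 1, 2, 0, 1, 2, 0, 1, 0, 0, 0, 1, 1, 2, 0, 0, 1, 1, 0, 0]

Z[0]=36
i=1: i≥r, start 0; Z[1]=0
i=2: i≥r, start 0; Z[2]=0
i=3: i≥r, start 0; Z[3]=0
i=4: i≥r, start 0; Z[4]=3 extend→box=[4,7)
i=5: min(r-i=2, Z[1]=0)=0; Z[5]=0
i=6: min(r-i=1, Z[2]=0)=0; Z[6]=0
i=7: i≥r, start 0; Z[7]=0
i=8: i≥r, start 0; Z[8]=0
i=9: i≥r, start 0; Z[9]=0
i=10: i≥r, start 0; Z[10]=0
i=11: i≥r, start 0; Z[11]=1 extend→box=[11,12)
i=12: i≥r, start 0; Z[12]=0
i=13: i≥r, start 0; Z[13]=0
i=14: i≥r, start 0; Z[14]=0
i=15: i≥r, start 0; Z[15]=0
i=16: i≥r, start 0; Z[16]=0
i=17: i≥r, start 0; Z[17]=1 extend→box=[17,18)
i=18: i≥r, start 0; Z[18]=2 extend→box=[18,20)
i=19: min(r-i=1, Z[1]=0)=0; Z[19]=0
i=20: i≥r, start 0; Z[20]=1 extend→box=[20,21)
i=21: i≥r, start 0; Z[21]=2 extend→box=[21,23)
i=22: min(r-i=1, Z[1]=0)=0; Z[22]=0
i=23: i≥r, start 0; Z[23]=1 extend→box=[23,24)
i=24: i≥r, start 0; Z[24]=0
i=25: i≥r, start 0; Z[25]=0
i=26: i≥r, start 0; Z[26]=0
i=27: i≥r, start 0; Z[27]=1 extend→box=[27,28)
i=28: i≥r, start 0; Z[28]=1 extend→box=[28,29)
i=29: i≥r, start 0; Z[29]=2 extend→box=[29,31)
i=30: min(r-i=1, Z[1]=0)=0; Z[30]=0
i=31: i≥r, start 0; Z[31]=0
i=32: i≥r, start 0; Z[32]=1 extend→box=[32,33)
i=33: i≥r, start 0; Z[33]=1 extend→box=[33,34)
i=34: i≥r, start 0; Z[34]=0
i=35: i≥r, start 0; Z[35]=0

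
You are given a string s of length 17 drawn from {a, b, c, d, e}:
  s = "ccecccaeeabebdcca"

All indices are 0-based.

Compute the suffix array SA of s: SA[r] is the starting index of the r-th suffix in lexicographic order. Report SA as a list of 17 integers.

[16, 9, 6, 12, 10, 15, 5, 14, 4, 3, 0, 1, 13, 8, 11, 2, 7]

rank→(start, suffix):
  0 → (16, 'a')
  1 → (9, 'abebdcca')
  2 → (6, 'aeeabebdcca')
  3 → (12, 'bdcca')
  4 → (10, 'bebdcca')
  5 → (15, 'ca')
  6 → (5, 'caeeabebdcca')
  7 → (14, 'cca')
  8 → (4, 'ccaeeabebdcca')
  9 → (3, 'cccaeeabebdcca')
  10 → (0, 'ccecccaeeabebdcca')
  11 → (1, 'cecccaeeabebdcca')
  12 → (13, 'dcca')
  13 → (8, 'eabebdcca')
  14 → (11, 'ebdcca')
  15 → (2, 'ecccaeeabebdcca')
  16 → (7, 'eeabebdcca')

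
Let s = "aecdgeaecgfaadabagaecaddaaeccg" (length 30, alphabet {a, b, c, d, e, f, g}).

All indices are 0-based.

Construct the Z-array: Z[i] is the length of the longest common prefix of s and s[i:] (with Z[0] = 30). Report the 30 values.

[30, 0, 0, 0, 0, 0, 3, 0, 0, 0, 0, 1, 1, 0, 1, 0, 1, 0, 3, 0, 0, 1, 0, 0, 1, 3, 0, 0, 0, 0]

Z[0]=30
i=1: outside box; Z[1]=0
i=2: outside box; Z[2]=0
i=3: outside box; Z[3]=0
i=4: outside box; Z[4]=0
i=5: outside box; Z[5]=0
i=6: outside box; Z[6]=3 scan→box=[6,9)
i=7: min(r-i=2, Z[1]=0)=0; Z[7]=0
i=8: min(r-i=1, Z[2]=0)=0; Z[8]=0
i=9: outside box; Z[9]=0
i=10: outside box; Z[10]=0
i=11: outside box; Z[11]=1 scan→box=[11,12)
i=12: outside box; Z[12]=1 scan→box=[12,13)
i=13: outside box; Z[13]=0
i=14: outside box; Z[14]=1 scan→box=[14,15)
i=15: outside box; Z[15]=0
i=16: outside box; Z[16]=1 scan→box=[16,17)
i=17: outside box; Z[17]=0
i=18: outside box; Z[18]=3 scan→box=[18,21)
i=19: min(r-i=2, Z[1]=0)=0; Z[19]=0
i=20: min(r-i=1, Z[2]=0)=0; Z[20]=0
i=21: outside box; Z[21]=1 scan→box=[21,22)
i=22: outside box; Z[22]=0
i=23: outside box; Z[23]=0
i=24: outside box; Z[24]=1 scan→box=[24,25)
i=25: outside box; Z[25]=3 scan→box=[25,28)
i=26: min(r-i=2, Z[1]=0)=0; Z[26]=0
i=27: min(r-i=1, Z[2]=0)=0; Z[27]=0
i=28: outside box; Z[28]=0
i=29: outside box; Z[29]=0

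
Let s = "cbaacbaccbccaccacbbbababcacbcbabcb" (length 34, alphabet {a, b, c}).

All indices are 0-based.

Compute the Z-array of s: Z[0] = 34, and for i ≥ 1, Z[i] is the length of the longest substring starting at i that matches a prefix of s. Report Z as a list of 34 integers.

Z[0]=34
i=1: i≥r, start 0; Z[1]=0
i=2: i≥r, start 0; Z[2]=0
i=3: i≥r, start 0; Z[3]=0
i=4: i≥r, start 0; Z[4]=3 scan→box=[4,7)
i=5: min(r-i=2, Z[1]=0)=0; Z[5]=0
i=6: min(r-i=1, Z[2]=0)=0; Z[6]=0
i=7: i≥r, start 0; Z[7]=1 scan→box=[7,8)
i=8: i≥r, start 0; Z[8]=2 scan→box=[8,10)
i=9: min(r-i=1, Z[1]=0)=0; Z[9]=0
i=10: i≥r, start 0; Z[10]=1 scan→box=[10,11)
i=11: i≥r, start 0; Z[11]=1 scan→box=[11,12)
i=12: i≥r, start 0; Z[12]=0
i=13: i≥r, start 0; Z[13]=1 scan→box=[13,14)
i=14: i≥r, start 0; Z[14]=1 scan→box=[14,15)
i=15: i≥r, start 0; Z[15]=0
i=16: i≥r, start 0; Z[16]=2 scan→box=[16,18)
i=17: min(r-i=1, Z[1]=0)=0; Z[17]=0
i=18: i≥r, start 0; Z[18]=0
i=19: i≥r, start 0; Z[19]=0
i=20: i≥r, start 0; Z[20]=0
i=21: i≥r, start 0; Z[21]=0
i=22: i≥r, start 0; Z[22]=0
i=23: i≥r, start 0; Z[23]=0
i=24: i≥r, start 0; Z[24]=1 scan→box=[24,25)
i=25: i≥r, start 0; Z[25]=0
i=26: i≥r, start 0; Z[26]=2 scan→box=[26,28)
i=27: min(r-i=1, Z[1]=0)=0; Z[27]=0
i=28: i≥r, start 0; Z[28]=3 scan→box=[28,31)
i=29: min(r-i=2, Z[1]=0)=0; Z[29]=0
i=30: min(r-i=1, Z[2]=0)=0; Z[30]=0
i=31: i≥r, start 0; Z[31]=0
i=32: i≥r, start 0; Z[32]=2 scan→box=[32,34)
i=33: min(r-i=1, Z[1]=0)=0; Z[33]=0

[34, 0, 0, 0, 3, 0, 0, 1, 2, 0, 1, 1, 0, 1, 1, 0, 2, 0, 0, 0, 0, 0, 0, 0, 1, 0, 2, 0, 3, 0, 0, 0, 2, 0]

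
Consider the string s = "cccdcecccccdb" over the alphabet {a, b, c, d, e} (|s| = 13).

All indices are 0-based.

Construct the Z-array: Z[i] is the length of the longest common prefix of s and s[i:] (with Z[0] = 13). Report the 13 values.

[13, 2, 1, 0, 1, 0, 3, 3, 4, 2, 1, 0, 0]

Z[0]=13
i=1: fresh scan; Z[1]=2 scan→box=[1,3)
i=2: min(r-i=1, Z[1]=2)=1; Z[2]=1
i=3: fresh scan; Z[3]=0
i=4: fresh scan; Z[4]=1 scan→box=[4,5)
i=5: fresh scan; Z[5]=0
i=6: fresh scan; Z[6]=3 scan→box=[6,9)
i=7: min(r-i=2, Z[1]=2)=2; Z[7]=3 scan→box=[7,10)
i=8: min(r-i=2, Z[1]=2)=2; Z[8]=4 scan→box=[8,12)
i=9: min(r-i=3, Z[1]=2)=2; Z[9]=2
i=10: min(r-i=2, Z[2]=1)=1; Z[10]=1
i=11: min(r-i=1, Z[3]=0)=0; Z[11]=0
i=12: fresh scan; Z[12]=0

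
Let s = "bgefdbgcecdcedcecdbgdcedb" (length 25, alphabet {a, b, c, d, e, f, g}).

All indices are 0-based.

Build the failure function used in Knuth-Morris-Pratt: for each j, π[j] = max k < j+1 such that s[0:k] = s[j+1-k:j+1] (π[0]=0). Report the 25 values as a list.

π[0] = 0
j=1 s[j]='g': π[1]=0 (border '')
j=2 s[j]='e': π[2]=0 (border '')
j=3 s[j]='f': π[3]=0 (border '')
j=4 s[j]='d': π[4]=0 (border '')
j=5 s[j]='b': π[5]=1 (border 'b')
j=6 s[j]='g': π[6]=2 (border 'bg')
j=7 s[j]='c': k: 2→0; π[7]=0 (border '')
j=8 s[j]='e': π[8]=0 (border '')
j=9 s[j]='c': π[9]=0 (border '')
j=10 s[j]='d': π[10]=0 (border '')
j=11 s[j]='c': π[11]=0 (border '')
j=12 s[j]='e': π[12]=0 (border '')
j=13 s[j]='d': π[13]=0 (border '')
j=14 s[j]='c': π[14]=0 (border '')
j=15 s[j]='e': π[15]=0 (border '')
j=16 s[j]='c': π[16]=0 (border '')
j=17 s[j]='d': π[17]=0 (border '')
j=18 s[j]='b': π[18]=1 (border 'b')
j=19 s[j]='g': π[19]=2 (border 'bg')
j=20 s[j]='d': k: 2→0; π[20]=0 (border '')
j=21 s[j]='c': π[21]=0 (border '')
j=22 s[j]='e': π[22]=0 (border '')
j=23 s[j]='d': π[23]=0 (border '')
j=24 s[j]='b': π[24]=1 (border 'b')

[0, 0, 0, 0, 0, 1, 2, 0, 0, 0, 0, 0, 0, 0, 0, 0, 0, 0, 1, 2, 0, 0, 0, 0, 1]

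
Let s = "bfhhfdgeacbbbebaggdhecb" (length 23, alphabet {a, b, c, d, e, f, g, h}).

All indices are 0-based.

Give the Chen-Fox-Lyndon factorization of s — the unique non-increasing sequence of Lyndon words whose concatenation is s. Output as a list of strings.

["bfhhfdge", "acbbbebaggdhecb"]

emit factor 1: 'bfhhfdge' (i=0, period=8)
emit factor 2: 'acbbbebaggdhecb' (i=8, period=15)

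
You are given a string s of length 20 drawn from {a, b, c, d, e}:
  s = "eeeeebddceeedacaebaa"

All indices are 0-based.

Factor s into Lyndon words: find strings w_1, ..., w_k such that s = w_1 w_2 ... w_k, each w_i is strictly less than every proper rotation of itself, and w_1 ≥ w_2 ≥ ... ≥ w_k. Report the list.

["e", "e", "e", "e", "e", "bddceeed", "acaeb", "a", "a"]

emit factor 1: 'e' (i=0, period=1)
emit factor 2: 'e' (i=1, period=1)
emit factor 3: 'e' (i=2, period=1)
emit factor 4: 'e' (i=3, period=1)
emit factor 5: 'e' (i=4, period=1)
emit factor 6: 'bddceeed' (i=5, period=8)
emit factor 7: 'acaeb' (i=13, period=5)
emit factor 8: 'a' (i=18, period=1)
emit factor 9: 'a' (i=19, period=1)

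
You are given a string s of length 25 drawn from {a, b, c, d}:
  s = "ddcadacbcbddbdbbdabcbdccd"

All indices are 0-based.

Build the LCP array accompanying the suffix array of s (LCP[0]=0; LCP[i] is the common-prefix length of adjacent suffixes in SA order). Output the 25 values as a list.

[0, 1, 1, 0, 1, 4, 1, 2, 2, 2, 0, 1, 2, 3, 1, 1, 0, 1, 2, 1, 2, 1, 2, 1, 2]

sorted suffixes:
  #0 SA[0]=17  'abcbdccd'
  #1 SA[1]=5  'acbcbddbdbbdabcbdccd'
  #2 SA[2]=3  'adacbcbddbdbbdabcbdccd'
  #3 SA[3]=14  'bbdabcbdccd'
  #4 SA[4]=18  'bcbdccd'
  #5 SA[5]=7  'bcbddbdbbdabcbdccd'
  #6 SA[6]=15  'bdabcbdccd'
  #7 SA[7]=12  'bdbbdabcbdccd'
  #8 SA[8]=20  'bdccd'
  #9 SA[9]=9  'bddbdbbdabcbdccd'
  #10 SA[10]=2  'cadacbcbddbdbbdabcbdccd'
  #11 SA[11]=6  'cbcbddbdbbdabcbdccd'
  #12 SA[12]=19  'cbdccd'
  #13 SA[13]=8  'cbddbdbbdabcbdccd'
  #14 SA[14]=22  'ccd'
  #15 SA[15]=23  'cd'
  #16 SA[16]=24  'd'
  #17 SA[17]=16  'dabcbdccd'
  #18 SA[18]=4  'dacbcbddbdbbdabcbdccd'
  #19 SA[19]=13  'dbbdabcbdccd'
  #20 SA[20]=11  'dbdbbdabcbdccd'
  #21 SA[21]=1  'dcadacbcbddbdbbdabcbdccd'
  #22 SA[22]=21  'dccd'
  #23 SA[23]=10  'ddbdbbdabcbdccd'
  #24 SA[24]=0  'ddcadacbcbddbdbbdabcbdccd'

SA = [17, 5, 3, 14, 18, 7, 15, 12, 20, 9, 2, 6, 19, 8, 22, 23, 24, 16, 4, 13, 11, 1, 21, 10, 0]
i: (SA[i-1],SA[i]) lcp shared
  1: (17,5) 1 'a'
  2: (5,3) 1 'a'
  3: (3,14) 0 ''
  4: (14,18) 1 'b'
  5: (18,7) 4 'bcbd'
  6: (7,15) 1 'b'
  7: (15,12) 2 'bd'
  8: (12,20) 2 'bd'
  9: (20,9) 2 'bd'
  10: (9,2) 0 ''
  11: (2,6) 1 'c'
  12: (6,19) 2 'cb'
  13: (19,8) 3 'cbd'
  14: (8,22) 1 'c'
  15: (22,23) 1 'c'
  16: (23,24) 0 ''
  17: (24,16) 1 'd'
  18: (16,4) 2 'da'
  19: (4,13) 1 'd'
  20: (13,11) 2 'db'
  21: (11,1) 1 'd'
  22: (1,21) 2 'dc'
  23: (21,10) 1 'd'
  24: (10,0) 2 'dd'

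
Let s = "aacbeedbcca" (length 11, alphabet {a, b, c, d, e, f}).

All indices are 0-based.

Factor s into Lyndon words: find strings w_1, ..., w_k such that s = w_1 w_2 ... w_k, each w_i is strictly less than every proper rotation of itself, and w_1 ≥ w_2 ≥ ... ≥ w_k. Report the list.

emit factor 1: 'aacbeedbcc' (i=0, period=10)
emit factor 2: 'a' (i=10, period=1)

["aacbeedbcc", "a"]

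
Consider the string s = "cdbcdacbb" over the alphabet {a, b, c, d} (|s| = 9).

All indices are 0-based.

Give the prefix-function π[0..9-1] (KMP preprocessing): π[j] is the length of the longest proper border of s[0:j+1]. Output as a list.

π[0] = 0
j=1 s[j]='d': π[1]=0 (border '')
j=2 s[j]='b': π[2]=0 (border '')
j=3 s[j]='c': π[3]=1 (border 'c')
j=4 s[j]='d': π[4]=2 (border 'cd')
j=5 s[j]='a': k: 2→0; π[5]=0 (border '')
j=6 s[j]='c': π[6]=1 (border 'c')
j=7 s[j]='b': k: 1→0; π[7]=0 (border '')
j=8 s[j]='b': π[8]=0 (border '')

[0, 0, 0, 1, 2, 0, 1, 0, 0]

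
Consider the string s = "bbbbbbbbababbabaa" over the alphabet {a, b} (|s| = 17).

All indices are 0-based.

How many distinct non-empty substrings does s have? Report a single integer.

104

sorted suffixes:
  #0 SA[0]=16  'a'
  #1 SA[1]=15  'aa'
  #2 SA[2]=13  'abaa'
  #3 SA[3]=8  'ababbabaa'
  #4 SA[4]=10  'abbabaa'
  #5 SA[5]=14  'baa'
  #6 SA[6]=12  'babaa'
  #7 SA[7]=7  'bababbabaa'
  #8 SA[8]=9  'babbabaa'
  #9 SA[9]=11  'bbabaa'
  #10 SA[10]=6  'bbababbabaa'
  #11 SA[11]=5  'bbbababbabaa'
  #12 SA[12]=4  'bbbbababbabaa'
  #13 SA[13]=3  'bbbbbababbabaa'
  #14 SA[14]=2  'bbbbbbababbabaa'
  #15 SA[15]=1  'bbbbbbbababbabaa'
  #16 SA[16]=0  'bbbbbbbbababbabaa'

SA = [16, 15, 13, 8, 10, 14, 12, 7, 9, 11, 6, 5, 4, 3, 2, 1, 0]
[i] adj suffixes → lcp
  [1] 16/15 → 1 ('a')
  [2] 15/13 → 1 ('a')
  [3] 13/8 → 3 ('aba')
  [4] 8/10 → 2 ('ab')
  [5] 10/14 → 0 ('')
  [6] 14/12 → 2 ('ba')
  [7] 12/7 → 4 ('baba')
  [8] 7/9 → 3 ('bab')
  [9] 9/11 → 1 ('b')
  [10] 11/6 → 5 ('bbaba')
  [11] 6/5 → 2 ('bb')
  [12] 5/4 → 3 ('bbb')
  [13] 4/3 → 4 ('bbbb')
  [14] 3/2 → 5 ('bbbbb')
  [15] 2/1 → 6 ('bbbbbb')
  [16] 1/0 → 7 ('bbbbbbb')

n(n+1)/2 = 17·18/2 = 153
Σ LCP = 0 + 1 + 1 + 3 + 2 + 0 + 2 + 4 + 3 + 1 + 5 + 2 + 3 + 4 + 5 + 6 + 7 = 49
distinct = 153 − 49 = 104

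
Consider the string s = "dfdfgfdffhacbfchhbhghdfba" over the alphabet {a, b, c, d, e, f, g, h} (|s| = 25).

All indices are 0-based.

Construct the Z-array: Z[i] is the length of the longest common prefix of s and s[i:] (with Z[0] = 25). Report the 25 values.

[25, 0, 2, 0, 0, 0, 2, 0, 0, 0, 0, 0, 0, 0, 0, 0, 0, 0, 0, 0, 0, 2, 0, 0, 0]

Z[0]=25
i=1: outside box; Z[1]=0
i=2: outside box; Z[2]=2 scan→box=[2,4)
i=3: min(r-i=1, Z[1]=0)=0; Z[3]=0
i=4: outside box; Z[4]=0
i=5: outside box; Z[5]=0
i=6: outside box; Z[6]=2 scan→box=[6,8)
i=7: min(r-i=1, Z[1]=0)=0; Z[7]=0
i=8: outside box; Z[8]=0
i=9: outside box; Z[9]=0
i=10: outside box; Z[10]=0
i=11: outside box; Z[11]=0
i=12: outside box; Z[12]=0
i=13: outside box; Z[13]=0
i=14: outside box; Z[14]=0
i=15: outside box; Z[15]=0
i=16: outside box; Z[16]=0
i=17: outside box; Z[17]=0
i=18: outside box; Z[18]=0
i=19: outside box; Z[19]=0
i=20: outside box; Z[20]=0
i=21: outside box; Z[21]=2 scan→box=[21,23)
i=22: min(r-i=1, Z[1]=0)=0; Z[22]=0
i=23: outside box; Z[23]=0
i=24: outside box; Z[24]=0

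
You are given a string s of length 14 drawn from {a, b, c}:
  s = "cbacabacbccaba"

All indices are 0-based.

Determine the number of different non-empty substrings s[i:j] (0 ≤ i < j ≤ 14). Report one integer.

sorted suffixes:
  #0 SA[0]=13  'a'
  #1 SA[1]=11  'aba'
  #2 SA[2]=4  'abacbccaba'
  #3 SA[3]=2  'acabacbccaba'
  #4 SA[4]=6  'acbccaba'
  #5 SA[5]=12  'ba'
  #6 SA[6]=1  'bacabacbccaba'
  #7 SA[7]=5  'bacbccaba'
  #8 SA[8]=8  'bccaba'
  #9 SA[9]=10  'caba'
  #10 SA[10]=3  'cabacbccaba'
  #11 SA[11]=0  'cbacabacbccaba'
  #12 SA[12]=7  'cbccaba'
  #13 SA[13]=9  'ccaba'

SA = [13, 11, 4, 2, 6, 12, 1, 5, 8, 10, 3, 0, 7, 9]
i: (SA[i-1],SA[i]) lcp shared
  1: (13,11) 1 'a'
  2: (11,4) 3 'aba'
  3: (4,2) 1 'a'
  4: (2,6) 2 'ac'
  5: (6,12) 0 ''
  6: (12,1) 2 'ba'
  7: (1,5) 3 'bac'
  8: (5,8) 1 'b'
  9: (8,10) 0 ''
  10: (10,3) 4 'caba'
  11: (3,0) 1 'c'
  12: (0,7) 2 'cb'
  13: (7,9) 1 'c'

n(n+1)/2 = 14·15/2 = 105
Σ LCP = 0 + 1 + 3 + 1 + 2 + 0 + 2 + 3 + 1 + 0 + 4 + 1 + 2 + 1 = 21
distinct = 105 − 21 = 84

84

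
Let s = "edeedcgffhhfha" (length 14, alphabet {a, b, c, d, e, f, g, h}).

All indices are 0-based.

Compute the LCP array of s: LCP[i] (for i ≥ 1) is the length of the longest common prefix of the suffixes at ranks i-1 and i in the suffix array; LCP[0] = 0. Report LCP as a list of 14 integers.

[0, 0, 0, 1, 0, 2, 1, 0, 1, 2, 0, 0, 1, 1]

rank | idx | suffix
   0 |  13 | a
   1 |   5 | cgffhhfha
   2 |   4 | dcgffhhfha
   3 |   1 | deedcgffhhfha
   4 |   3 | edcgffhhfha
   5 |   0 | edeedcgffhhfha
   6 |   2 | eedcgffhhfha
   7 |   7 | ffhhfha
   8 |  11 | fha
   9 |   8 | fhhfha
  10 |   6 | gffhhfha
  11 |  12 | ha
  12 |  10 | hfha
  13 |   9 | hhfha

SA = [13, 5, 4, 1, 3, 0, 2, 7, 11, 8, 6, 12, 10, 9]
rank  pair      lcp
   1  s[13:],s[5:]  0  ''
   2  s[5:],s[4:]  0  ''
   3  s[4:],s[1:]  1  'd'
   4  s[1:],s[3:]  0  ''
   5  s[3:],s[0:]  2  'ed'
   6  s[0:],s[2:]  1  'e'
   7  s[2:],s[7:]  0  ''
   8  s[7:],s[11:]  1  'f'
   9  s[11:],s[8:]  2  'fh'
  10  s[8:],s[6:]  0  ''
  11  s[6:],s[12:]  0  ''
  12  s[12:],s[10:]  1  'h'
  13  s[10:],s[9:]  1  'h'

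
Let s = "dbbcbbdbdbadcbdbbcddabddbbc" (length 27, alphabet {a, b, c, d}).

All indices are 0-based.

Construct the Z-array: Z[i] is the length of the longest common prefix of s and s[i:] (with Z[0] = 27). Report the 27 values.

[27, 0, 0, 0, 0, 0, 2, 0, 2, 0, 0, 1, 0, 0, 4, 0, 0, 0, 1, 1, 0, 0, 1, 4, 0, 0, 0]

Z[0]=27
i=1: fresh scan; Z[1]=0
i=2: fresh scan; Z[2]=0
i=3: fresh scan; Z[3]=0
i=4: fresh scan; Z[4]=0
i=5: fresh scan; Z[5]=0
i=6: fresh scan; Z[6]=2 scan→box=[6,8)
i=7: min(r-i=1, Z[1]=0)=0; Z[7]=0
i=8: fresh scan; Z[8]=2 scan→box=[8,10)
i=9: min(r-i=1, Z[1]=0)=0; Z[9]=0
i=10: fresh scan; Z[10]=0
i=11: fresh scan; Z[11]=1 scan→box=[11,12)
i=12: fresh scan; Z[12]=0
i=13: fresh scan; Z[13]=0
i=14: fresh scan; Z[14]=4 scan→box=[14,18)
i=15: min(r-i=3, Z[1]=0)=0; Z[15]=0
i=16: min(r-i=2, Z[2]=0)=0; Z[16]=0
i=17: min(r-i=1, Z[3]=0)=0; Z[17]=0
i=18: fresh scan; Z[18]=1 scan→box=[18,19)
i=19: fresh scan; Z[19]=1 scan→box=[19,20)
i=20: fresh scan; Z[20]=0
i=21: fresh scan; Z[21]=0
i=22: fresh scan; Z[22]=1 scan→box=[22,23)
i=23: fresh scan; Z[23]=4 scan→box=[23,27)
i=24: min(r-i=3, Z[1]=0)=0; Z[24]=0
i=25: min(r-i=2, Z[2]=0)=0; Z[25]=0
i=26: min(r-i=1, Z[3]=0)=0; Z[26]=0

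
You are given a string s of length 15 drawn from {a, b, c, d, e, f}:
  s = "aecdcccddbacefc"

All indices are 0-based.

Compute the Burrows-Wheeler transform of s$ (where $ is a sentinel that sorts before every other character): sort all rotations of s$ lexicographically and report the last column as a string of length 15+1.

cb$dfdcecadccace

rank  rotation          last
    0  $aecdcccddbacefc  c
    1  acefc$aecdcccddb  b
    2  aecdcccddbacefc$  $
    3  bacefc$aecdcccdd  d
    4  c$aecdcccddbacef  f
    5  cccddbacefc$aecd  d
    6  ccddbacefc$aecdc  c
    7  cdcccddbacefc$ae  e
    8  cddbacefc$aecdcc  c
    9  cefc$aecdcccddba  a
   10  dbacefc$aecdcccd  d
   11  dcccddbacefc$aec  c
   12  ddbacefc$aecdccc  c
   13  ecdcccddbacefc$a  a
   14  efc$aecdcccddbac  c
   15  fc$aecdcccddbace  e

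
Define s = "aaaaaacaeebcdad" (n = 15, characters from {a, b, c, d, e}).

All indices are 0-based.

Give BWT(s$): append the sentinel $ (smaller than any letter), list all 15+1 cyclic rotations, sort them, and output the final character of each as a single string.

rank  rotation          last
    0  $aaaaaacaeebcdad  d
    1  aaaaaacaeebcdad$  $
    2  aaaaacaeebcdad$a  a
    3  aaaacaeebcdad$aa  a
    4  aaacaeebcdad$aaa  a
    5  aacaeebcdad$aaaa  a
    6  acaeebcdad$aaaaa  a
    7  ad$aaaaaacaeebcd  d
    8  aeebcdad$aaaaaac  c
    9  bcdad$aaaaaacaee  e
   10  caeebcdad$aaaaaa  a
   11  cdad$aaaaaacaeeb  b
   12  d$aaaaaacaeebcda  a
   13  dad$aaaaaacaeebc  c
   14  ebcdad$aaaaaacae  e
   15  eebcdad$aaaaaaca  a

d$aaaaadceabacea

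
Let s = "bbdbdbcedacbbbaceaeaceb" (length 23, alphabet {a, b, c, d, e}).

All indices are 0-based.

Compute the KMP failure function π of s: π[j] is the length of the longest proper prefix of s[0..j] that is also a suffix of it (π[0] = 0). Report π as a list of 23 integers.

π[0] = 0
j=1 s[j]='b': π[1]=1 (border 'b')
j=2 s[j]='d': k: 1→0; π[2]=0 (border '')
j=3 s[j]='b': π[3]=1 (border 'b')
j=4 s[j]='d': k: 1→0; π[4]=0 (border '')
j=5 s[j]='b': π[5]=1 (border 'b')
j=6 s[j]='c': k: 1→0; π[6]=0 (border '')
j=7 s[j]='e': π[7]=0 (border '')
j=8 s[j]='d': π[8]=0 (border '')
j=9 s[j]='a': π[9]=0 (border '')
j=10 s[j]='c': π[10]=0 (border '')
j=11 s[j]='b': π[11]=1 (border 'b')
j=12 s[j]='b': π[12]=2 (border 'bb')
j=13 s[j]='b': k: 2→1; π[13]=2 (border 'bb')
j=14 s[j]='a': k: 2→1→0; π[14]=0 (border '')
j=15 s[j]='c': π[15]=0 (border '')
j=16 s[j]='e': π[16]=0 (border '')
j=17 s[j]='a': π[17]=0 (border '')
j=18 s[j]='e': π[18]=0 (border '')
j=19 s[j]='a': π[19]=0 (border '')
j=20 s[j]='c': π[20]=0 (border '')
j=21 s[j]='e': π[21]=0 (border '')
j=22 s[j]='b': π[22]=1 (border 'b')

[0, 1, 0, 1, 0, 1, 0, 0, 0, 0, 0, 1, 2, 2, 0, 0, 0, 0, 0, 0, 0, 0, 1]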